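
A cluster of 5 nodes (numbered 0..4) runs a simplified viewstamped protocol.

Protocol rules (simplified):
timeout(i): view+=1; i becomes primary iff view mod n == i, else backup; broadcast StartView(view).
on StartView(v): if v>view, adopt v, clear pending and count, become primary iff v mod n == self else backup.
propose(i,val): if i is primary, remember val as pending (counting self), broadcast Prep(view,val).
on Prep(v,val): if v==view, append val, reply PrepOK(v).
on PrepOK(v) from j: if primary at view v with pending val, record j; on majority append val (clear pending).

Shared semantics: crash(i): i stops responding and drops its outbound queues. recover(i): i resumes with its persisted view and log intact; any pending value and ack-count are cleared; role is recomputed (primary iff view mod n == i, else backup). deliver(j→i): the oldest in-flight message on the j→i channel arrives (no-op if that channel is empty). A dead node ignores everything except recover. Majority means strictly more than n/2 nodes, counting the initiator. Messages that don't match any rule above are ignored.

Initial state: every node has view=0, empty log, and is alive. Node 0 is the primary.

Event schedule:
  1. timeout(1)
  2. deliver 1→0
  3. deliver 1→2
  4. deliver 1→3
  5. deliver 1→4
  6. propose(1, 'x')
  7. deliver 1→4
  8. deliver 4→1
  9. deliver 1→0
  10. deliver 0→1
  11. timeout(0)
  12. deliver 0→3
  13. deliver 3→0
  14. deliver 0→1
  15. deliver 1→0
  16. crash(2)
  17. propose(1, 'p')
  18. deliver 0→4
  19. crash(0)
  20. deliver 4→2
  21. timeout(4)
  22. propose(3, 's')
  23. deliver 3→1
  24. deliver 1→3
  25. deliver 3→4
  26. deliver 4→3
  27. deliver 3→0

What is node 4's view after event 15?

step 1 timeout(1): 1={prim,v=1,log=-}
step 2 deliver 1→0: 0={back,v=1,log=-}
step 3 deliver 1→2: 2={back,v=1,log=-}
step 4 deliver 1→3: 3={back,v=1,log=-}
step 5 deliver 1→4: 4={back,v=1,log=-}
step 6 propose(1,'x'): —
step 7 deliver 1→4: 4={back,v=1,log=x}
step 8 deliver 4→1: —
step 9 deliver 1→0: 0={back,v=1,log=x}
step 10 deliver 0→1: 1={prim,v=1,log=x}
step 11 timeout(0): 0={back,v=2,log=x}
step 12 deliver 0→3: 3={back,v=2,log=-}
step 13 deliver 3→0: —
step 14 deliver 0→1: 1={back,v=2,log=x}
step 15 deliver 1→0: —

1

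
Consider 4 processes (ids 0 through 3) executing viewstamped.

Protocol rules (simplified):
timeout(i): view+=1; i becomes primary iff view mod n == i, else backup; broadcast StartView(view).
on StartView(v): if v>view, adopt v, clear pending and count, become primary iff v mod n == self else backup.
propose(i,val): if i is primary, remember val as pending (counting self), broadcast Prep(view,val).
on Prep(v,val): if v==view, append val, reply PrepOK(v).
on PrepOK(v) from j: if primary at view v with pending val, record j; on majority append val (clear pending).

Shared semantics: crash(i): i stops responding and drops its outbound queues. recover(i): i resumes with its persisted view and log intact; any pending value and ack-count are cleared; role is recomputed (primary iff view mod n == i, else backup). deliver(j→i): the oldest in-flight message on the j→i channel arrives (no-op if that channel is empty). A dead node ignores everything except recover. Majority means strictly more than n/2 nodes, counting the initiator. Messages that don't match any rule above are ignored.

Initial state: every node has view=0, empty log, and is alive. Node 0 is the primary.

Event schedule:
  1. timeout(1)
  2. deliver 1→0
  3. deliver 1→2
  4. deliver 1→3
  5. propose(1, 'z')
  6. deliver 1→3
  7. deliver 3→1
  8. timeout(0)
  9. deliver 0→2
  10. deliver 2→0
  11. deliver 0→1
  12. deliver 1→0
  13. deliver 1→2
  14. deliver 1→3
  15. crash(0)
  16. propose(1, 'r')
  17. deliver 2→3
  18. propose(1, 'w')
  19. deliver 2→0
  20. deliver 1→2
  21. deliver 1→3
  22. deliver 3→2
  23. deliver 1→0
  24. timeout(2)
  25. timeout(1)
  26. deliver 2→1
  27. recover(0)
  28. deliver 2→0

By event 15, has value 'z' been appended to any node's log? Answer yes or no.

e1 timeout(1): 1[prim,v=1,-]
e2 deliver 1→0: 0[back,v=1,-]
e3 deliver 1→2: 2[back,v=1,-]
e4 deliver 1→3: 3[back,v=1,-]
e5 propose(1,'z'): ·
e6 deliver 1→3: 3[back,v=1,z]
e7 deliver 3→1: ·
e8 timeout(0): 0[back,v=2,-]
e9 deliver 0→2: 2[prim,v=2,-]
e10 deliver 2→0: ·
e11 deliver 0→1: 1[back,v=2,-]
e12 deliver 1→0: ·
e13 deliver 1→2: ·
e14 deliver 1→3: ·
e15 crash(0): 0[✗back,v=2,-]

yes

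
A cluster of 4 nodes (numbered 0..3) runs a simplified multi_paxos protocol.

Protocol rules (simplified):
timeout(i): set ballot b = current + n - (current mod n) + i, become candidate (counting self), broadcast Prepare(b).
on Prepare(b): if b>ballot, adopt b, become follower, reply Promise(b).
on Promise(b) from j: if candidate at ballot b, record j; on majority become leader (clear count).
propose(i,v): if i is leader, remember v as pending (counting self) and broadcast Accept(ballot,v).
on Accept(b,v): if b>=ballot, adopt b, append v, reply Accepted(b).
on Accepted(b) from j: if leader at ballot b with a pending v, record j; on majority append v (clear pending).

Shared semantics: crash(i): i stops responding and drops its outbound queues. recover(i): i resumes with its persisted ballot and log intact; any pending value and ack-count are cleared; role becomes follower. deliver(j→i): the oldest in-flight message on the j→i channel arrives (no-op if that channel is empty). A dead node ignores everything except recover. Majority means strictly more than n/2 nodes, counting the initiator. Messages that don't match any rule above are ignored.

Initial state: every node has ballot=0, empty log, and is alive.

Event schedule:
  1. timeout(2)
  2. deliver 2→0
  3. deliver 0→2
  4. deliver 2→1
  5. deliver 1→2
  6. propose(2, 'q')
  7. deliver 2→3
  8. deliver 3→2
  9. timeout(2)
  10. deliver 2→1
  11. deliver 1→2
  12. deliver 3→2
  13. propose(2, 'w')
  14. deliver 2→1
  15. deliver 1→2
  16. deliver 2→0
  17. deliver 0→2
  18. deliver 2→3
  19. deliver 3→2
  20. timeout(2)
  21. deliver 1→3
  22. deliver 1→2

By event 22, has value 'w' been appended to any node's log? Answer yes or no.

no

1. timeout(2):  <2:cand b6 ->
2. deliver 2→0:  <0:foll b6 ->
3. deliver 0→2:  nop
4. deliver 2→1:  <1:foll b6 ->
5. deliver 1→2:  <2:lead b6 ->
6. propose(2,'q'):  nop
7. deliver 2→3:  <3:foll b6 ->
8. deliver 3→2:  nop
9. timeout(2):  <2:cand b10 ->
10. deliver 2→1:  <1:foll b6 q>
11. deliver 1→2:  nop
12. deliver 3→2:  nop
13. propose(2,'w'):  nop
14. deliver 2→1:  <1:foll b10 q>
15. deliver 1→2:  nop
16. deliver 2→0:  <0:foll b6 q>
17. deliver 0→2:  nop
18. deliver 2→3:  <3:foll b6 q>
19. deliver 3→2:  nop
20. timeout(2):  <2:cand b14 ->
21. deliver 1→3:  nop
22. deliver 1→2:  nop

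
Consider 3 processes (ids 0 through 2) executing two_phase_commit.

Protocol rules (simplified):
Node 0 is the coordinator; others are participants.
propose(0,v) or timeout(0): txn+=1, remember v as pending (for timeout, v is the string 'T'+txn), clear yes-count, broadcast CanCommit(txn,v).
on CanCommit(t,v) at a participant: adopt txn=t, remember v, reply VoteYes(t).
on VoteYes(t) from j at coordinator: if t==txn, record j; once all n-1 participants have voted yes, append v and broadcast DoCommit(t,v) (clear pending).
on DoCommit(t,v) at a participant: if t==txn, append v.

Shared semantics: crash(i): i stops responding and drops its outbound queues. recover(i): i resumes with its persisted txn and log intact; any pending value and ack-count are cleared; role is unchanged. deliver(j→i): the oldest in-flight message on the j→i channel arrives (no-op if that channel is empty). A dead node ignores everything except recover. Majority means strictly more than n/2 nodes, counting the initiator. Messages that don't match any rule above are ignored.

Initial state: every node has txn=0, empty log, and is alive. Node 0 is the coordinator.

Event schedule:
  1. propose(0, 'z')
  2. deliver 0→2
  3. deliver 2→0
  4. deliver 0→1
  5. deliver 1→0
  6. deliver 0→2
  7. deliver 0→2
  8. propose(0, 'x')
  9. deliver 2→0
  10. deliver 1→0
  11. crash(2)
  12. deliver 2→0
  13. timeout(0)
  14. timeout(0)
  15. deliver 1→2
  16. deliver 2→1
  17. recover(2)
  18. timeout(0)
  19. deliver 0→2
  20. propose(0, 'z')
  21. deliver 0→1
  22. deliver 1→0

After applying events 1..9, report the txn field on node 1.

1. propose(0,'z'):  <0:coor t1 ->
2. deliver 0→2:  <2:part t1 ->
3. deliver 2→0:  nop
4. deliver 0→1:  <1:part t1 ->
5. deliver 1→0:  <0:coor t1 z>
6. deliver 0→2:  <2:part t1 z>
7. deliver 0→2:  nop
8. propose(0,'x'):  <0:coor t2 z>
9. deliver 2→0:  nop

1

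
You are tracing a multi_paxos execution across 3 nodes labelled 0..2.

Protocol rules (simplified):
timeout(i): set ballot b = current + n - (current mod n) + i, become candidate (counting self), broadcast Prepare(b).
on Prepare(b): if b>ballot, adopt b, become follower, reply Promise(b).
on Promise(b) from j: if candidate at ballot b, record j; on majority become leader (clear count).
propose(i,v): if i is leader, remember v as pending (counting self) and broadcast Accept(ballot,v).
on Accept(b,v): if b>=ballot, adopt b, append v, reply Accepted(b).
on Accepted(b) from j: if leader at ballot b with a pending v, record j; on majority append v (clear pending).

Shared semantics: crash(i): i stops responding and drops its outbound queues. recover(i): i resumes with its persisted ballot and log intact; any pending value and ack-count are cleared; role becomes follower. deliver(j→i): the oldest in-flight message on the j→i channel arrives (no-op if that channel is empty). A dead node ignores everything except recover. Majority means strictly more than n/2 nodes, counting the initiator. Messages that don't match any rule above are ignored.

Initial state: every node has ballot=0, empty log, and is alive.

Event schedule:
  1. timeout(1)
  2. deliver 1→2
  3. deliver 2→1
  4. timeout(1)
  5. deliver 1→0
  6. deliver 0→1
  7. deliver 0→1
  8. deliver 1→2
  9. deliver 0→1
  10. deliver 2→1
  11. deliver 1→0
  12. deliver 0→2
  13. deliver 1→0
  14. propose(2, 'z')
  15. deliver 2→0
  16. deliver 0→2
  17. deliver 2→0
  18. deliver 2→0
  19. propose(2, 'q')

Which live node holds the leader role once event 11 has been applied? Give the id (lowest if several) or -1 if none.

[1] timeout(1) → N1(cand b4 [-])
[2] deliver 1→2 → N2(foll b4 [-])
[3] deliver 2→1 → N1(lead b4 [-])
[4] timeout(1) → N1(cand b7 [-])
[5] deliver 1→0 → N0(foll b4 [-])
[6] deliver 0→1 → ∅
[7] deliver 0→1 → ∅
[8] deliver 1→2 → N2(foll b7 [-])
[9] deliver 0→1 → ∅
[10] deliver 2→1 → N1(lead b7 [-])
[11] deliver 1→0 → N0(foll b7 [-])

1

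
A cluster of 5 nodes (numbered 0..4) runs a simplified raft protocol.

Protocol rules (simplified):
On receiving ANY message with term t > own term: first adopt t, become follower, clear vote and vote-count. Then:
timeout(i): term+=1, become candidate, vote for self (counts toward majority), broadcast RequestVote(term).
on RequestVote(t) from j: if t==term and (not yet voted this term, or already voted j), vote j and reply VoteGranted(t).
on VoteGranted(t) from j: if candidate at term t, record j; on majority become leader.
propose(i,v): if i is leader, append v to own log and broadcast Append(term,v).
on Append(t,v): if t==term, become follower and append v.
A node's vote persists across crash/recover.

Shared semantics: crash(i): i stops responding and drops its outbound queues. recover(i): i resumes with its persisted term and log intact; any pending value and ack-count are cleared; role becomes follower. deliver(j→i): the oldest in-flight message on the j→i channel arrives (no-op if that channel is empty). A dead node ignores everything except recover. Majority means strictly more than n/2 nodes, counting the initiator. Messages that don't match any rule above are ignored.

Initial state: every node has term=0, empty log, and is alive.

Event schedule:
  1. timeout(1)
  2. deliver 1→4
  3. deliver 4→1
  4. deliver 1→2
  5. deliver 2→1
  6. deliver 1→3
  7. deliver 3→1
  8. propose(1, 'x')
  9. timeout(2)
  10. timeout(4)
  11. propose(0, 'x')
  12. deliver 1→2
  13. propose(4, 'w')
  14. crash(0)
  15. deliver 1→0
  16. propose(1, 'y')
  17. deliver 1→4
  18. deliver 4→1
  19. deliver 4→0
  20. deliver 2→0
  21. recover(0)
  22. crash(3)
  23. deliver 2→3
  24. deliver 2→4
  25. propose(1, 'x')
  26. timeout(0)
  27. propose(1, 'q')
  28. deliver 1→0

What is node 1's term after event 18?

2

after 1 — timeout(1): n1:cand/t1/[-]
after 2 — deliver 1→4: n4:foll/t1/[-]
after 3 — deliver 4→1: ·
after 4 — deliver 1→2: n2:foll/t1/[-]
after 5 — deliver 2→1: n1:lead/t1/[-]
after 6 — deliver 1→3: n3:foll/t1/[-]
after 7 — deliver 3→1: ·
after 8 — propose(1,'x'): n1:lead/t1/[x]
after 9 — timeout(2): n2:cand/t2/[-]
after 10 — timeout(4): n4:cand/t2/[-]
after 11 — propose(0,'x'): ·
after 12 — deliver 1→2: ·
after 13 — propose(4,'w'): ·
after 14 — crash(0): n0:✗foll/t0/[-]
after 15 — deliver 1→0: ·
after 16 — propose(1,'y'): n1:lead/t1/[x,y]
after 17 — deliver 1→4: ·
after 18 — deliver 4→1: n1:foll/t2/[x,y]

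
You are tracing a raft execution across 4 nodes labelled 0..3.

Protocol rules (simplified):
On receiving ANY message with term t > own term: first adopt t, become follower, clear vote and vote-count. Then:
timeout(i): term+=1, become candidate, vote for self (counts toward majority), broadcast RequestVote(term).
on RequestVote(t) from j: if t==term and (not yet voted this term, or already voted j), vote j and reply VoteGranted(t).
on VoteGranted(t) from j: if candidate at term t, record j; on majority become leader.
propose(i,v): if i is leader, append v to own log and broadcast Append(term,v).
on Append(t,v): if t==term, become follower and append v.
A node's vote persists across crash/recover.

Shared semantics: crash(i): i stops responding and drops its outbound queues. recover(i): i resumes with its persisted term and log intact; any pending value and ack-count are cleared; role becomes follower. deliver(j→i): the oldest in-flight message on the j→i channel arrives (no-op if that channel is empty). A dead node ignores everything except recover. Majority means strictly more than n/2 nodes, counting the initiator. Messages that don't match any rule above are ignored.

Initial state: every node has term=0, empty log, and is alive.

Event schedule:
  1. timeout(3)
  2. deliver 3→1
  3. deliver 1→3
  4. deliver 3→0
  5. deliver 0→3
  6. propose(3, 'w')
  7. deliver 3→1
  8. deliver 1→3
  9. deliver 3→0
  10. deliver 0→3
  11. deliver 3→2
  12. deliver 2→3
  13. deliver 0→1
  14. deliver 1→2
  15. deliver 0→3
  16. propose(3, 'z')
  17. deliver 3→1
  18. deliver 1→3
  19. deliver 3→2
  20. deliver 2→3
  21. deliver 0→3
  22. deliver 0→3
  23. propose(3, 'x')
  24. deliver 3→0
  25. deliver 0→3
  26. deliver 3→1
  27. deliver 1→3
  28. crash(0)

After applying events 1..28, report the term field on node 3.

1

step 1 timeout(3): 3={cand,t=1,log=-}
step 2 deliver 3→1: 1={foll,t=1,log=-}
step 3 deliver 1→3: —
step 4 deliver 3→0: 0={foll,t=1,log=-}
step 5 deliver 0→3: 3={lead,t=1,log=-}
step 6 propose(3,'w'): 3={lead,t=1,log=w}
step 7 deliver 3→1: 1={foll,t=1,log=w}
step 8 deliver 1→3: —
step 9 deliver 3→0: 0={foll,t=1,log=w}
step 10 deliver 0→3: —
step 11 deliver 3→2: 2={foll,t=1,log=-}
step 12 deliver 2→3: —
step 13 deliver 0→1: —
step 14 deliver 1→2: —
step 15 deliver 0→3: —
step 16 propose(3,'z'): 3={lead,t=1,log=w,z}
step 17 deliver 3→1: 1={foll,t=1,log=w,z}
step 18 deliver 1→3: —
step 19 deliver 3→2: 2={foll,t=1,log=w}
step 20 deliver 2→3: —
step 21 deliver 0→3: —
step 22 deliver 0→3: —
step 23 propose(3,'x'): 3={lead,t=1,log=w,z,x}
step 24 deliver 3→0: 0={foll,t=1,log=w,z}
step 25 deliver 0→3: —
step 26 deliver 3→1: 1={foll,t=1,log=w,z,x}
step 27 deliver 1→3: —
step 28 crash(0): 0={✗foll,t=1,log=w,z}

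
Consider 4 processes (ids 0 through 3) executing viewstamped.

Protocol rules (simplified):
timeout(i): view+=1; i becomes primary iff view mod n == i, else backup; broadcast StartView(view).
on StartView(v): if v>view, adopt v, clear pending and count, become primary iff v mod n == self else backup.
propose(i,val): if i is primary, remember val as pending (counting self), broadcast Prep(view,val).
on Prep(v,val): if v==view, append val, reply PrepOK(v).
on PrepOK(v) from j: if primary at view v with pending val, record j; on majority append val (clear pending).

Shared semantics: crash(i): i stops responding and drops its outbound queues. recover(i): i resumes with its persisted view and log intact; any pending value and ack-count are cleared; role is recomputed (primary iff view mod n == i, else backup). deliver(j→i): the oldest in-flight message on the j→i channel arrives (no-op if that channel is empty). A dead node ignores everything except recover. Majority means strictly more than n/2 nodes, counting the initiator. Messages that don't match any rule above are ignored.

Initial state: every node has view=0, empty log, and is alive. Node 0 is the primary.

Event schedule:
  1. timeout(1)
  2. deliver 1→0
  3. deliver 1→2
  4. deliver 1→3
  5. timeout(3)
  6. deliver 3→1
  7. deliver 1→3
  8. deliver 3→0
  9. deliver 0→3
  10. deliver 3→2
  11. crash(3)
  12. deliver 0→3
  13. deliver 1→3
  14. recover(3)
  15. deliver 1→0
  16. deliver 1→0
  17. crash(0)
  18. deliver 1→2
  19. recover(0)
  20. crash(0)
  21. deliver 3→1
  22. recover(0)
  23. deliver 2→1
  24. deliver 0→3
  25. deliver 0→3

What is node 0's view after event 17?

2

step 1 timeout(1): 1={prim,v=1,log=-}
step 2 deliver 1→0: 0={back,v=1,log=-}
step 3 deliver 1→2: 2={back,v=1,log=-}
step 4 deliver 1→3: 3={back,v=1,log=-}
step 5 timeout(3): 3={back,v=2,log=-}
step 6 deliver 3→1: 1={back,v=2,log=-}
step 7 deliver 1→3: —
step 8 deliver 3→0: 0={back,v=2,log=-}
step 9 deliver 0→3: —
step 10 deliver 3→2: 2={prim,v=2,log=-}
step 11 crash(3): 3={✗back,v=2,log=-}
step 12 deliver 0→3: —
step 13 deliver 1→3: —
step 14 recover(3): 3={back,v=2,log=-}
step 15 deliver 1→0: —
step 16 deliver 1→0: —
step 17 crash(0): 0={✗back,v=2,log=-}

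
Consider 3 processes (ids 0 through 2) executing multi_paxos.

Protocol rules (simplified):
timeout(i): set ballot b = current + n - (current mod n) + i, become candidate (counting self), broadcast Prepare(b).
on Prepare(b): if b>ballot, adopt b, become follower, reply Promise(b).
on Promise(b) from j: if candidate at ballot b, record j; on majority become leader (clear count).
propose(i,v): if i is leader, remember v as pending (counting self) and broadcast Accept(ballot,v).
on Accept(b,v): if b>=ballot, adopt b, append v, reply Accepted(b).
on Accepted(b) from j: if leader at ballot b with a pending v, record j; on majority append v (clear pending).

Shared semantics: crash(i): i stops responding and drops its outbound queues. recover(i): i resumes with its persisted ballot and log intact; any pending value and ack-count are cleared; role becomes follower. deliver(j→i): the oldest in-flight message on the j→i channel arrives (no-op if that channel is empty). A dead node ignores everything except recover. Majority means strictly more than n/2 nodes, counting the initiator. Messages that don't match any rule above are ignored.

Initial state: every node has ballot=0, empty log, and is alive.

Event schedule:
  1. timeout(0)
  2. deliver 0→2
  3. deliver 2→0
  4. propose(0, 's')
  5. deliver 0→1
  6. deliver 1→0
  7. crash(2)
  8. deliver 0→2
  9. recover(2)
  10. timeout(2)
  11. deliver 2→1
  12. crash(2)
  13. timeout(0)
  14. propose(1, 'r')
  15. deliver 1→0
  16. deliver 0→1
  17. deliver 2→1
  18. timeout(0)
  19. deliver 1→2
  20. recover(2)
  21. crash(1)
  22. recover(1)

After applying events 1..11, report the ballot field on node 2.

8

after 1 — timeout(0): n0:cand/b3/[-]
after 2 — deliver 0→2: n2:foll/b3/[-]
after 3 — deliver 2→0: n0:lead/b3/[-]
after 4 — propose(0,'s'): ·
after 5 — deliver 0→1: n1:foll/b3/[-]
after 6 — deliver 1→0: ·
after 7 — crash(2): n2:✗foll/b3/[-]
after 8 — deliver 0→2: ·
after 9 — recover(2): n2:foll/b3/[-]
after 10 — timeout(2): n2:cand/b8/[-]
after 11 — deliver 2→1: n1:foll/b8/[-]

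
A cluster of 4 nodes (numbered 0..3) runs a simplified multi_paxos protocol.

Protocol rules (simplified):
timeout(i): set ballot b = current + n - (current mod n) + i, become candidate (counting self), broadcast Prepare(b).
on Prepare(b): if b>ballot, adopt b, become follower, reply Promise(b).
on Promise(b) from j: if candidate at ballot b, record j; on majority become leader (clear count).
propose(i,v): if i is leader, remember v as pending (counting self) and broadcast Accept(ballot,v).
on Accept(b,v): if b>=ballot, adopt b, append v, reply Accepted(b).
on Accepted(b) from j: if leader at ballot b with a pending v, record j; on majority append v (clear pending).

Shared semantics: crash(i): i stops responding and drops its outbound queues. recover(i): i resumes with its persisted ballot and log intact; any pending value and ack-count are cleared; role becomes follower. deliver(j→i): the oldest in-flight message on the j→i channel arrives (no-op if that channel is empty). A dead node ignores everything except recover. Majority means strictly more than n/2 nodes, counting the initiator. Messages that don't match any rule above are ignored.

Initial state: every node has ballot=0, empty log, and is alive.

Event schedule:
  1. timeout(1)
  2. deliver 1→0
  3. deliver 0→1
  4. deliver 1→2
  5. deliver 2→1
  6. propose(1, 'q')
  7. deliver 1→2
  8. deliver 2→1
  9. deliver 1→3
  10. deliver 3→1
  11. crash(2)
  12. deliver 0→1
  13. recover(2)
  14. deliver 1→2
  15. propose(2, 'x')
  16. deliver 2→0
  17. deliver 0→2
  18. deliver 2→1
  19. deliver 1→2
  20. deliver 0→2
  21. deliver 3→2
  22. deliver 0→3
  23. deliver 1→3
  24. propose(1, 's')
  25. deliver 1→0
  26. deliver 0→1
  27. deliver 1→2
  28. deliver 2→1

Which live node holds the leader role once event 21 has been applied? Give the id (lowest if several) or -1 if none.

[1] timeout(1) → N1(cand b5 [-])
[2] deliver 1→0 → N0(foll b5 [-])
[3] deliver 0→1 → ∅
[4] deliver 1→2 → N2(foll b5 [-])
[5] deliver 2→1 → N1(lead b5 [-])
[6] propose(1,'q') → ∅
[7] deliver 1→2 → N2(foll b5 [q])
[8] deliver 2→1 → ∅
[9] deliver 1→3 → N3(foll b5 [-])
[10] deliver 3→1 → ∅
[11] crash(2) → N2(✗foll b5 [q])
[12] deliver 0→1 → ∅
[13] recover(2) → N2(foll b5 [q])
[14] deliver 1→2 → ∅
[15] propose(2,'x') → ∅
[16] deliver 2→0 → ∅
[17] deliver 0→2 → ∅
[18] deliver 2→1 → ∅
[19] deliver 1→2 → ∅
[20] deliver 0→2 → ∅
[21] deliver 3→2 → ∅

1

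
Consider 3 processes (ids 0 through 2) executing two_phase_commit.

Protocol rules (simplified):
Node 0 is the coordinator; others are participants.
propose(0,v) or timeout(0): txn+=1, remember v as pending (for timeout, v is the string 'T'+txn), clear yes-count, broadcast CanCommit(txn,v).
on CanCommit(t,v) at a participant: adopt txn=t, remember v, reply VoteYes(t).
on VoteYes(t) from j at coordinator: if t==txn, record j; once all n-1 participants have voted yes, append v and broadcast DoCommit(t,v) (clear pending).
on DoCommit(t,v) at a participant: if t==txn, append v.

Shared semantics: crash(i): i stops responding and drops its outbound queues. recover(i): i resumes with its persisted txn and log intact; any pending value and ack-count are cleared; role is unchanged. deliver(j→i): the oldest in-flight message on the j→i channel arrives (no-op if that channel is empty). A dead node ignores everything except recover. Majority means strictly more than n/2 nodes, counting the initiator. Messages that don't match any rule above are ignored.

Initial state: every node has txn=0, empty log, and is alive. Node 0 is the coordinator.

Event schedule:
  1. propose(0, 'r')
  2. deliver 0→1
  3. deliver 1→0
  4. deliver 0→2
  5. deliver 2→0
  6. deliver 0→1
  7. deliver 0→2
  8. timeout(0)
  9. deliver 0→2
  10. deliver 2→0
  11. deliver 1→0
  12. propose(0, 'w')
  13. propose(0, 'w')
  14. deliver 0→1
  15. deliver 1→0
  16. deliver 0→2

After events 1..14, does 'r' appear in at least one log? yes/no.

yes

after 1 — propose(0,'r'): n0:coor/t1/[-]
after 2 — deliver 0→1: n1:part/t1/[-]
after 3 — deliver 1→0: ·
after 4 — deliver 0→2: n2:part/t1/[-]
after 5 — deliver 2→0: n0:coor/t1/[r]
after 6 — deliver 0→1: n1:part/t1/[r]
after 7 — deliver 0→2: n2:part/t1/[r]
after 8 — timeout(0): n0:coor/t2/[r]
after 9 — deliver 0→2: n2:part/t2/[r]
after 10 — deliver 2→0: ·
after 11 — deliver 1→0: ·
after 12 — propose(0,'w'): n0:coor/t3/[r]
after 13 — propose(0,'w'): n0:coor/t4/[r]
after 14 — deliver 0→1: n1:part/t2/[r]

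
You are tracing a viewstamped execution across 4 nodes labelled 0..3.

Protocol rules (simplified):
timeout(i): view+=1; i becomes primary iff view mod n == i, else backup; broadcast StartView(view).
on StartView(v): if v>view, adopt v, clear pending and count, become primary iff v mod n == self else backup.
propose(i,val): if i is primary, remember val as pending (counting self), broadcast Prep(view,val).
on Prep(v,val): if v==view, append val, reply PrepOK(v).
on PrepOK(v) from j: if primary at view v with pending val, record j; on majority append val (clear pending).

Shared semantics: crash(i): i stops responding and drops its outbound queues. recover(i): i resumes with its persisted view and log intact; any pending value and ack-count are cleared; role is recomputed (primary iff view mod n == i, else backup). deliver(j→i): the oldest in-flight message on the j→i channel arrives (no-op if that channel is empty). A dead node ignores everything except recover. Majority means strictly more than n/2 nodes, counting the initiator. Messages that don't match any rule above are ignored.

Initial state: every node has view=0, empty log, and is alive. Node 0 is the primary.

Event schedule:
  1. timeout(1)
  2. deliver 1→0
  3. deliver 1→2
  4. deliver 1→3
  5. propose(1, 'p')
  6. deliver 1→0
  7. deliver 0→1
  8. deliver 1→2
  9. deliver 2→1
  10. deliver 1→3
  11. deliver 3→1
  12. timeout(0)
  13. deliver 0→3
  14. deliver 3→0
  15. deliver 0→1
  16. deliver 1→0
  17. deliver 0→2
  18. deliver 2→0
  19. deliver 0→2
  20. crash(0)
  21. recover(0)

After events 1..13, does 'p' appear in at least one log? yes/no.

yes

e1 timeout(1): 1[prim,v=1,-]
e2 deliver 1→0: 0[back,v=1,-]
e3 deliver 1→2: 2[back,v=1,-]
e4 deliver 1→3: 3[back,v=1,-]
e5 propose(1,'p'): ·
e6 deliver 1→0: 0[back,v=1,p]
e7 deliver 0→1: ·
e8 deliver 1→2: 2[back,v=1,p]
e9 deliver 2→1: 1[prim,v=1,p]
e10 deliver 1→3: 3[back,v=1,p]
e11 deliver 3→1: ·
e12 timeout(0): 0[back,v=2,p]
e13 deliver 0→3: 3[back,v=2,p]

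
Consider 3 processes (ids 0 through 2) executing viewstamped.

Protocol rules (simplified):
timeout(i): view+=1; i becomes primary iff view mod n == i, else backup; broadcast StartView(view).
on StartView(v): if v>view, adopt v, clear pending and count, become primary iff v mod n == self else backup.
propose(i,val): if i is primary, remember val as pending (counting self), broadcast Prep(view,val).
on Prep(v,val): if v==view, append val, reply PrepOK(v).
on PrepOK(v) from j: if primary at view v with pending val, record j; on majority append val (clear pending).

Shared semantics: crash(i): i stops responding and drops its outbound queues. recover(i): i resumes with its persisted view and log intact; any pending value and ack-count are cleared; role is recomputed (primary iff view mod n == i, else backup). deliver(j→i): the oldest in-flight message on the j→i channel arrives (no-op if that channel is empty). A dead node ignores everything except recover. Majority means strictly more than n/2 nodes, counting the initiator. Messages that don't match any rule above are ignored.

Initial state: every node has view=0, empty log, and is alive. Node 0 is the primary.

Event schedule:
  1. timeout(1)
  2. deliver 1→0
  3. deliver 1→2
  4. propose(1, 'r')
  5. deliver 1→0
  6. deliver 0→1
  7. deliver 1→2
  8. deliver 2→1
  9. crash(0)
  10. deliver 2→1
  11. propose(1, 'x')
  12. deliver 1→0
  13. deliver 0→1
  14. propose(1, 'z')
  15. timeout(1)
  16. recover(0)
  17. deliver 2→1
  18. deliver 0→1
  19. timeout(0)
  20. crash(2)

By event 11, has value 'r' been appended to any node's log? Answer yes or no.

after 1 — timeout(1): n1:prim/v1/[-]
after 2 — deliver 1→0: n0:back/v1/[-]
after 3 — deliver 1→2: n2:back/v1/[-]
after 4 — propose(1,'r'): ·
after 5 — deliver 1→0: n0:back/v1/[r]
after 6 — deliver 0→1: n1:prim/v1/[r]
after 7 — deliver 1→2: n2:back/v1/[r]
after 8 — deliver 2→1: ·
after 9 — crash(0): n0:✗back/v1/[r]
after 10 — deliver 2→1: ·
after 11 — propose(1,'x'): ·

yes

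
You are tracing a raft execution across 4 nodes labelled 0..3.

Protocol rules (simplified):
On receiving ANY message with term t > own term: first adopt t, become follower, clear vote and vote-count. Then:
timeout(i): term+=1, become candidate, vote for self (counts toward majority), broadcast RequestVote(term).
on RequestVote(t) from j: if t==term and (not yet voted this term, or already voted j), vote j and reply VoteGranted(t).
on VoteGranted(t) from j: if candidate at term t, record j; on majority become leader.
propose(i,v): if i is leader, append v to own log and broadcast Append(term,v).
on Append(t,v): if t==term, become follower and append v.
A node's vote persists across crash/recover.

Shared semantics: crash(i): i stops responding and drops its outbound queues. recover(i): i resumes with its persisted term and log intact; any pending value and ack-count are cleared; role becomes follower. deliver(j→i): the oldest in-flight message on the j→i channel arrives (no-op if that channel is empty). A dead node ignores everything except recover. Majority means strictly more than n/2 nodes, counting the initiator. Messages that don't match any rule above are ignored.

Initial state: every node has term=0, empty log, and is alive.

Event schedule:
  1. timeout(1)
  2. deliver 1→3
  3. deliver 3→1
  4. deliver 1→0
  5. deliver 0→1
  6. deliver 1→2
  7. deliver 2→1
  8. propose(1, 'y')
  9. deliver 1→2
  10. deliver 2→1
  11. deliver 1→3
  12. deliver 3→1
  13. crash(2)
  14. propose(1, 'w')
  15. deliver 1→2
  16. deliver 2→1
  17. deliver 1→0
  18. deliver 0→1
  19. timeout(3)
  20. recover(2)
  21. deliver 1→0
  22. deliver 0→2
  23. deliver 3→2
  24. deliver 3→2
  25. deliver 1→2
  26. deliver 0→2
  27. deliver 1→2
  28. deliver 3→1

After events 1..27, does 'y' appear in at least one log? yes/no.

e1 timeout(1): 1[cand,t=1,-]
e2 deliver 1→3: 3[foll,t=1,-]
e3 deliver 3→1: ·
e4 deliver 1→0: 0[foll,t=1,-]
e5 deliver 0→1: 1[lead,t=1,-]
e6 deliver 1→2: 2[foll,t=1,-]
e7 deliver 2→1: ·
e8 propose(1,'y'): 1[lead,t=1,y]
e9 deliver 1→2: 2[foll,t=1,y]
e10 deliver 2→1: ·
e11 deliver 1→3: 3[foll,t=1,y]
e12 deliver 3→1: ·
e13 crash(2): 2[✗foll,t=1,y]
e14 propose(1,'w'): 1[lead,t=1,y,w]
e15 deliver 1→2: ·
e16 deliver 2→1: ·
e17 deliver 1→0: 0[foll,t=1,y]
e18 deliver 0→1: ·
e19 timeout(3): 3[cand,t=2,y]
e20 recover(2): 2[foll,t=1,y]
e21 deliver 1→0: 0[foll,t=1,y,w]
e22 deliver 0→2: ·
e23 deliver 3→2: 2[foll,t=2,y]
e24 deliver 3→2: ·
e25 deliver 1→2: ·
e26 deliver 0→2: ·
e27 deliver 1→2: ·

yes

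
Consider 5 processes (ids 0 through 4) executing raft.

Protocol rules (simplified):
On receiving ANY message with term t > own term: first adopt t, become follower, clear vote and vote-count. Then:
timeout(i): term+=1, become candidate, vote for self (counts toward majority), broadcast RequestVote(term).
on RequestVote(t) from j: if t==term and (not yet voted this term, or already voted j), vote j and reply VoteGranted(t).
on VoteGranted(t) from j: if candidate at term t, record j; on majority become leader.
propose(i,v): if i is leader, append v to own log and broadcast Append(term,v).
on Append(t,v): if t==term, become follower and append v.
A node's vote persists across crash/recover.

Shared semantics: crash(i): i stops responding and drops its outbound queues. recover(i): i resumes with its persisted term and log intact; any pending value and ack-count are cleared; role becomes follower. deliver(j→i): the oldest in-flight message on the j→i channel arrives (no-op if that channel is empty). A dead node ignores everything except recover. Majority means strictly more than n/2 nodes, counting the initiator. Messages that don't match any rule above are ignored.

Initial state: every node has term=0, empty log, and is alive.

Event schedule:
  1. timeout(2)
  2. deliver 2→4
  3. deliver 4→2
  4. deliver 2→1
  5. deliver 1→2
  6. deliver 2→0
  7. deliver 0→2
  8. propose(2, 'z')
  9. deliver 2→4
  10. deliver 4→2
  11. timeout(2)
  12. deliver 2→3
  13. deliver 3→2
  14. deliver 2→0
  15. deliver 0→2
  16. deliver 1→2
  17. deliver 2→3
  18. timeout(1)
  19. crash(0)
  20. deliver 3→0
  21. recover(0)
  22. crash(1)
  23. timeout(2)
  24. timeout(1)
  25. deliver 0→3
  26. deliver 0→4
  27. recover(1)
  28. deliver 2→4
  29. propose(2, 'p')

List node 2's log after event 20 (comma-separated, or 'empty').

z

after 1 — timeout(2): n2:cand/t1/[-]
after 2 — deliver 2→4: n4:foll/t1/[-]
after 3 — deliver 4→2: ·
after 4 — deliver 2→1: n1:foll/t1/[-]
after 5 — deliver 1→2: n2:lead/t1/[-]
after 6 — deliver 2→0: n0:foll/t1/[-]
after 7 — deliver 0→2: ·
after 8 — propose(2,'z'): n2:lead/t1/[z]
after 9 — deliver 2→4: n4:foll/t1/[z]
after 10 — deliver 4→2: ·
after 11 — timeout(2): n2:cand/t2/[z]
after 12 — deliver 2→3: n3:foll/t1/[-]
after 13 — deliver 3→2: ·
after 14 — deliver 2→0: n0:foll/t1/[z]
after 15 — deliver 0→2: ·
after 16 — deliver 1→2: ·
after 17 — deliver 2→3: n3:foll/t1/[z]
after 18 — timeout(1): n1:cand/t2/[-]
after 19 — crash(0): n0:✗foll/t1/[z]
after 20 — deliver 3→0: ·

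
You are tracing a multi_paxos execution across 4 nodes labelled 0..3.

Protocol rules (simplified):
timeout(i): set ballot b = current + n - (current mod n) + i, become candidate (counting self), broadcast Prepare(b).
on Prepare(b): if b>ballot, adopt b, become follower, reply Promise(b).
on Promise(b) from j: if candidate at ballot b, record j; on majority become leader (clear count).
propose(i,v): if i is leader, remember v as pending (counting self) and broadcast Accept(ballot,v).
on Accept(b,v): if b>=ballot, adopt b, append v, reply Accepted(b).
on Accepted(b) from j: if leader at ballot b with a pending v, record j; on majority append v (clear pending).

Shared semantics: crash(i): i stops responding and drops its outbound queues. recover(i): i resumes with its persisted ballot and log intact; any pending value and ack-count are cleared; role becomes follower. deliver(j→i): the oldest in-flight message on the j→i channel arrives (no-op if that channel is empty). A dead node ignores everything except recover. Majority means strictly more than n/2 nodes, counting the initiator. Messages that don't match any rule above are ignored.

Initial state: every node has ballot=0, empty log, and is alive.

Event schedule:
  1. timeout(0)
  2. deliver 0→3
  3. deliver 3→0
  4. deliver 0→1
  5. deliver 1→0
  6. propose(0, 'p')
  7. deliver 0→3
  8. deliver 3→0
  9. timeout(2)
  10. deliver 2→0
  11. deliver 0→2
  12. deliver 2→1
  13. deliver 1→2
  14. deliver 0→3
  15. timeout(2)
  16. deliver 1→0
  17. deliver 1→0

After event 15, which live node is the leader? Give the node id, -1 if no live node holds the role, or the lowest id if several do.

-1

[1] timeout(0) → N0(cand b4 [-])
[2] deliver 0→3 → N3(foll b4 [-])
[3] deliver 3→0 → ∅
[4] deliver 0→1 → N1(foll b4 [-])
[5] deliver 1→0 → N0(lead b4 [-])
[6] propose(0,'p') → ∅
[7] deliver 0→3 → N3(foll b4 [p])
[8] deliver 3→0 → ∅
[9] timeout(2) → N2(cand b6 [-])
[10] deliver 2→0 → N0(foll b6 [-])
[11] deliver 0→2 → ∅
[12] deliver 2→1 → N1(foll b6 [-])
[13] deliver 1→2 → ∅
[14] deliver 0→3 → ∅
[15] timeout(2) → N2(cand b10 [-])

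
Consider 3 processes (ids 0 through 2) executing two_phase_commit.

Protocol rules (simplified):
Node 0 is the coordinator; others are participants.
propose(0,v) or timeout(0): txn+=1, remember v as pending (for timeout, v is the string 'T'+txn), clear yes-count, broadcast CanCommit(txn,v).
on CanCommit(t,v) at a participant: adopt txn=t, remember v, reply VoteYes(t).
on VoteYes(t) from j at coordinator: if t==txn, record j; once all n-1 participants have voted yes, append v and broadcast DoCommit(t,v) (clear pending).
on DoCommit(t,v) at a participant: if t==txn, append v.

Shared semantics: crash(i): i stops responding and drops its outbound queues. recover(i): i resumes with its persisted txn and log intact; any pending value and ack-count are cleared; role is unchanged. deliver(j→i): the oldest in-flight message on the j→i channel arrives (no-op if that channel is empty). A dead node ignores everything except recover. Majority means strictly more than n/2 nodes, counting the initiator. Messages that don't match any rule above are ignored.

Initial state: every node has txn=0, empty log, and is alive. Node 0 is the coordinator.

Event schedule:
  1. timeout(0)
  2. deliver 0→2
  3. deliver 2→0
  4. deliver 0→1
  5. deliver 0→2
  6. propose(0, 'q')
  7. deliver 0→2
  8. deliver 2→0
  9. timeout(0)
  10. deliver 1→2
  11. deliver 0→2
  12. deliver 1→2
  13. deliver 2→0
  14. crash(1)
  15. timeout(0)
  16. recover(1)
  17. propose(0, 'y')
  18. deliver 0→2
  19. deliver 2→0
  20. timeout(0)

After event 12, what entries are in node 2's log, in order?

empty

1. timeout(0):  <0:coor t1 ->
2. deliver 0→2:  <2:part t1 ->
3. deliver 2→0:  nop
4. deliver 0→1:  <1:part t1 ->
5. deliver 0→2:  nop
6. propose(0,'q'):  <0:coor t2 ->
7. deliver 0→2:  <2:part t2 ->
8. deliver 2→0:  nop
9. timeout(0):  <0:coor t3 ->
10. deliver 1→2:  nop
11. deliver 0→2:  <2:part t3 ->
12. deliver 1→2:  nop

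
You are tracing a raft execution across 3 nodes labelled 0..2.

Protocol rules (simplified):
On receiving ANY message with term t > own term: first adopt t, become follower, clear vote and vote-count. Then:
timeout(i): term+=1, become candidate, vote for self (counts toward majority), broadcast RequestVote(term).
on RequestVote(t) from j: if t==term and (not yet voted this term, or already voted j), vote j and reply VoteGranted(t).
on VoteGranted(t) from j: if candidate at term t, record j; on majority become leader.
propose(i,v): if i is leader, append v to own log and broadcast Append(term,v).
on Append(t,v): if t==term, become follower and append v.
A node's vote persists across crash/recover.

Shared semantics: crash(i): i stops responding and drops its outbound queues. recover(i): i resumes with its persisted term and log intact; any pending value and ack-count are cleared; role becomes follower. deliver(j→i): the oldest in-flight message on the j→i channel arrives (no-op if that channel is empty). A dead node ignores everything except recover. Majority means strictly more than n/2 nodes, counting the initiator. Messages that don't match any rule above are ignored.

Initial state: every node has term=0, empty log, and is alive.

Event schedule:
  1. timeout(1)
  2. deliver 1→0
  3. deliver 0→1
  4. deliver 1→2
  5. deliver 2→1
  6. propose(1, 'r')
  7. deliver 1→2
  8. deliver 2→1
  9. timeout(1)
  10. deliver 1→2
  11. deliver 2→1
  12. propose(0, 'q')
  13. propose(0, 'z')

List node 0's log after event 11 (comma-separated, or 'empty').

after 1 — timeout(1): n1:cand/t1/[-]
after 2 — deliver 1→0: n0:foll/t1/[-]
after 3 — deliver 0→1: n1:lead/t1/[-]
after 4 — deliver 1→2: n2:foll/t1/[-]
after 5 — deliver 2→1: ·
after 6 — propose(1,'r'): n1:lead/t1/[r]
after 7 — deliver 1→2: n2:foll/t1/[r]
after 8 — deliver 2→1: ·
after 9 — timeout(1): n1:cand/t2/[r]
after 10 — deliver 1→2: n2:foll/t2/[r]
after 11 — deliver 2→1: n1:lead/t2/[r]

empty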